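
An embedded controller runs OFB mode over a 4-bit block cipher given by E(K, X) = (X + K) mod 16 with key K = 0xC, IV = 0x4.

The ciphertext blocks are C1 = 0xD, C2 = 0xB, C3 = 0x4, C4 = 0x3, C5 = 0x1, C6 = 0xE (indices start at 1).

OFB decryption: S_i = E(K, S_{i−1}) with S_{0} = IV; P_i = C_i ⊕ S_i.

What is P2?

P1: S = E(K, 0x4) = 0x0; 0xD ⊕ 0x0 = 0xD.
P2: S = E(K, 0x0) = 0xC; 0xB ⊕ 0xC = 0x7.

P2 = 0x7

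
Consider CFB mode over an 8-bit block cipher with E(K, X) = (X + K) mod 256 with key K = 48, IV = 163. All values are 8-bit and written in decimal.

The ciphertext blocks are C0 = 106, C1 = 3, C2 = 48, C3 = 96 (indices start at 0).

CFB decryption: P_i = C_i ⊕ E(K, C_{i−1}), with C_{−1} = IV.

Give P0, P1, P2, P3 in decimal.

P0: E(K, 163) = 211; 106 ⊕ 211 = 185.
P1: E(K, 106) = 154; 3 ⊕ 154 = 153.
P2: E(K, 3) = 51; 48 ⊕ 51 = 3.
P3: E(K, 48) = 96; 96 ⊕ 96 = 0.

P0 = 185, P1 = 153, P2 = 3, P3 = 0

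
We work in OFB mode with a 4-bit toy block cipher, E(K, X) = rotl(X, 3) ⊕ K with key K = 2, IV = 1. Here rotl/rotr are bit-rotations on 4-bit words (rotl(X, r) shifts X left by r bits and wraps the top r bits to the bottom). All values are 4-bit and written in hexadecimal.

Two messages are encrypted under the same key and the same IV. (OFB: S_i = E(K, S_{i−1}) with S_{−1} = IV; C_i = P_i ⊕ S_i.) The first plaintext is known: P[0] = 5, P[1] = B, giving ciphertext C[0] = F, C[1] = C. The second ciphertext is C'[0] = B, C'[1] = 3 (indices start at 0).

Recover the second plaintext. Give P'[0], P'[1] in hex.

In OFB with a reused IV, both messages share the same keystream S_i, so C_i ⊕ C'_i = P_i ⊕ P'_i and thus P'_i = P_i ⊕ C_i ⊕ C'_i.
P'[0]: 5 ⊕ F ⊕ B = 1.
P'[1]: B ⊕ C ⊕ 3 = 4.

P'[0] = 1, P'[1] = 4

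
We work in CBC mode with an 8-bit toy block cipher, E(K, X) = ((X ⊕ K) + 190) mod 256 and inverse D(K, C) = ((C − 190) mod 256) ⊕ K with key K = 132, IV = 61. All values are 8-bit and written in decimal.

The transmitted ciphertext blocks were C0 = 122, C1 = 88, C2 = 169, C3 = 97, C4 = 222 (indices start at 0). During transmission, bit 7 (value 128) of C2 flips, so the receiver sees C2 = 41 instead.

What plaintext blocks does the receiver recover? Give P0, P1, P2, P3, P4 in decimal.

P0 = 5, P1 = 100, P2 = 183, P3 = 14, P4 = 197

CBC decryption: P_i = D(K, C_i) ⊕ C_{i−1}, with C_{−1} = IV.
Only C2 changed, to 41. In CBC, a change in C_i garbles P_i and flips the same bit in P_{i+1}. Decrypting the received ciphertext:
P0: D(K, 122) = 56; 56 ⊕ 61 = 5.
P1: D(K, 88) = 30; 30 ⊕ 122 = 100.
P2: D(K, 41) = 239; 239 ⊕ 88 = 183.
P3: D(K, 97) = 39; 39 ⊕ 41 = 14.
P4: D(K, 222) = 164; 164 ⊕ 97 = 197.
Blocks that differ from the original plaintext: P2, P3.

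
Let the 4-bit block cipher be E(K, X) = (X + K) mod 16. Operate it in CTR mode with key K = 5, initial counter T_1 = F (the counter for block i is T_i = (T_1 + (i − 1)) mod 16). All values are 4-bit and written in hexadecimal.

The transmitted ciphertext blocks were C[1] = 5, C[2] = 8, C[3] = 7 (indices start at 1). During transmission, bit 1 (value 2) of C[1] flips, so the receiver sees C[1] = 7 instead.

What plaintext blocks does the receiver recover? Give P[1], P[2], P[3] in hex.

CTR decryption: S_i = E(K, T_i) where T_i is the counter for block i; P_i = C_i ⊕ S_i.
Only C[1] changed, to 7. In CTR, a change in C_i flips the same bit in P_i only; the keystream is unaffected. Decrypting the received ciphertext:
P[1]: T = F, S = E(K, T) = 4; 7 ⊕ 4 = 3.
P[2]: T = 0, S = E(K, T) = 5; 8 ⊕ 5 = D.
P[3]: T = 1, S = E(K, T) = 6; 7 ⊕ 6 = 1.
Blocks that differ from the original plaintext: P[1].

P[1] = 3, P[2] = D, P[3] = 1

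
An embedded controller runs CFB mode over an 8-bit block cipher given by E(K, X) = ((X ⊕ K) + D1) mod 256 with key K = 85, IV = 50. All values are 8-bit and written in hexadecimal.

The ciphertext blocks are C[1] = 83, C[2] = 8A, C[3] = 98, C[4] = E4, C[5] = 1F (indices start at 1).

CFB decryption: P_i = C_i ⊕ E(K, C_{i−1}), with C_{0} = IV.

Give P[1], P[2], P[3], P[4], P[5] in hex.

P[1] = 25, P[2] = 5D, P[3] = 78, P[4] = 0A, P[5] = 2D

P[1]: E(K, 50) = A6; 83 ⊕ A6 = 25.
P[2]: E(K, 83) = D7; 8A ⊕ D7 = 5D.
P[3]: E(K, 8A) = E0; 98 ⊕ E0 = 78.
P[4]: E(K, 98) = EE; E4 ⊕ EE = 0A.
P[5]: E(K, E4) = 32; 1F ⊕ 32 = 2D.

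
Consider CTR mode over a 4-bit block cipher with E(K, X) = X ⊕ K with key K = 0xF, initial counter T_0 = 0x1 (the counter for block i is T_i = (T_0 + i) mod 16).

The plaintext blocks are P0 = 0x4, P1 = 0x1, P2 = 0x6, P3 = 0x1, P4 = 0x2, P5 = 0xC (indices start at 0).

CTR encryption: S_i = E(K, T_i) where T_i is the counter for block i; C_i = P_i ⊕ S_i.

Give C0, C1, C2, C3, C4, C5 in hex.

C0 = 0xA, C1 = 0xC, C2 = 0xA, C3 = 0xA, C4 = 0x8, C5 = 0x5

C0: T = 0x1, S = E(K, T) = 0xE; 0x4 ⊕ 0xE = 0xA.
C1: T = 0x2, S = E(K, T) = 0xD; 0x1 ⊕ 0xD = 0xC.
C2: T = 0x3, S = E(K, T) = 0xC; 0x6 ⊕ 0xC = 0xA.
C3: T = 0x4, S = E(K, T) = 0xB; 0x1 ⊕ 0xB = 0xA.
C4: T = 0x5, S = E(K, T) = 0xA; 0x2 ⊕ 0xA = 0x8.
C5: T = 0x6, S = E(K, T) = 0x9; 0xC ⊕ 0x9 = 0x5.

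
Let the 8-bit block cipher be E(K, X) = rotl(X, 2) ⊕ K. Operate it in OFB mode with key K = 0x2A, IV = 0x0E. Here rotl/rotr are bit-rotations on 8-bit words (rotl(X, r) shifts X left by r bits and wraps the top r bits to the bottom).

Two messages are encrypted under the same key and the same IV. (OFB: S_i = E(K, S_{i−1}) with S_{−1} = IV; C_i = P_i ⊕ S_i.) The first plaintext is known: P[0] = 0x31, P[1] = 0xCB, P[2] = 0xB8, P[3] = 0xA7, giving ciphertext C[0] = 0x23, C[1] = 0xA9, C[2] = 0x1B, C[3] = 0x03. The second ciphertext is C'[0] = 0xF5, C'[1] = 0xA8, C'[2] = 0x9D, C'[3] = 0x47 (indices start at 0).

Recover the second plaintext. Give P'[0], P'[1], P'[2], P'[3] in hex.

P'[0] = 0xE7, P'[1] = 0xCA, P'[2] = 0x3E, P'[3] = 0xE3

In OFB with a reused IV, both messages share the same keystream S_i, so C_i ⊕ C'_i = P_i ⊕ P'_i and thus P'_i = P_i ⊕ C_i ⊕ C'_i.
P'[0]: 0x31 ⊕ 0x23 ⊕ 0xF5 = 0xE7.
P'[1]: 0xCB ⊕ 0xA9 ⊕ 0xA8 = 0xCA.
P'[2]: 0xB8 ⊕ 0x1B ⊕ 0x9D = 0x3E.
P'[3]: 0xA7 ⊕ 0x03 ⊕ 0x47 = 0xE3.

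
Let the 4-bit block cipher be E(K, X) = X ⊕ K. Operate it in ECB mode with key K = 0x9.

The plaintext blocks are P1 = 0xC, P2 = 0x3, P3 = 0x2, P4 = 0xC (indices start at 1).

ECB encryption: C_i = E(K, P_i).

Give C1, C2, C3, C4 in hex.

C1: E(K, 0xC) = 0x5.
C2: E(K, 0x3) = 0xA.
C3: E(K, 0x2) = 0xB.
C4: E(K, 0xC) = 0x5.

C1 = 0x5, C2 = 0xA, C3 = 0xB, C4 = 0x5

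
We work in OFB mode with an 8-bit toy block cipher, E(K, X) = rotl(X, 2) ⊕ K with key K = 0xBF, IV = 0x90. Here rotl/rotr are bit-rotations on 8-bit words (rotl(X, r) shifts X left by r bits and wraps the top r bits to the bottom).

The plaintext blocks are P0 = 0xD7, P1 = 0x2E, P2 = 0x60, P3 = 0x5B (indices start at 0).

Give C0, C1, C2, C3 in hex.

C0 = 0x2A, C1 = 0x66, C2 = 0xFE, C3 = 0x9E

OFB encryption: S_i = E(K, S_{i−1}) with S_{−1} = IV; C_i = P_i ⊕ S_i.
C0: S = E(K, 0x90) = 0xFD; 0xD7 ⊕ 0xFD = 0x2A.
C1: S = E(K, 0xFD) = 0x48; 0x2E ⊕ 0x48 = 0x66.
C2: S = E(K, 0x48) = 0x9E; 0x60 ⊕ 0x9E = 0xFE.
C3: S = E(K, 0x9E) = 0xC5; 0x5B ⊕ 0xC5 = 0x9E.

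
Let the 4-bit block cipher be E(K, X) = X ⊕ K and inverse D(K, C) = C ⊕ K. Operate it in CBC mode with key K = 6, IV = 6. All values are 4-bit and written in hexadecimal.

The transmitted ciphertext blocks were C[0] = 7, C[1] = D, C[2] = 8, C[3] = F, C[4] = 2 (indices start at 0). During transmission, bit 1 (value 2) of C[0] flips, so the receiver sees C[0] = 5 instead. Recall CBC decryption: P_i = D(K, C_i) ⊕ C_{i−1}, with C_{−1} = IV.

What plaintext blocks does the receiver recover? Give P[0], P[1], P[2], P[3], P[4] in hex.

P[0] = 5, P[1] = E, P[2] = 3, P[3] = 1, P[4] = B

Only C[0] changed, to 5. In CBC, a change in C_i garbles P_i and flips the same bit in P_{i+1}. Decrypting the received ciphertext:
P[0]: D(K, 5) = 3; 3 ⊕ 6 = 5.
P[1]: D(K, D) = B; B ⊕ 5 = E.
P[2]: D(K, 8) = E; E ⊕ D = 3.
P[3]: D(K, F) = 9; 9 ⊕ 8 = 1.
P[4]: D(K, 2) = 4; 4 ⊕ F = B.
Blocks that differ from the original plaintext: P[0], P[1].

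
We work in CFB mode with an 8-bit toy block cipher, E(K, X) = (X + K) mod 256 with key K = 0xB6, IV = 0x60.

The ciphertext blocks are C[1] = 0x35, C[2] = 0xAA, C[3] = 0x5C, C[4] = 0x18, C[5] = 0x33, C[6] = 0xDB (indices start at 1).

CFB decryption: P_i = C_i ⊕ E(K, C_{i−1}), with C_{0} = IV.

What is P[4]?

P[4]: E(K, 0x5C) = 0x12; 0x18 ⊕ 0x12 = 0x0A.

P[4] = 0x0A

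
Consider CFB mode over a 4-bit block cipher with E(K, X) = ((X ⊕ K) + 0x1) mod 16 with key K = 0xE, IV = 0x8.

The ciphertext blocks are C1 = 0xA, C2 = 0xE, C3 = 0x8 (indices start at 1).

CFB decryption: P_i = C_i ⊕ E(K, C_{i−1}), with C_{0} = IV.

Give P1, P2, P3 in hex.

P1 = 0xD, P2 = 0xB, P3 = 0x9

P1: E(K, 0x8) = 0x7; 0xA ⊕ 0x7 = 0xD.
P2: E(K, 0xA) = 0x5; 0xE ⊕ 0x5 = 0xB.
P3: E(K, 0xE) = 0x1; 0x8 ⊕ 0x1 = 0x9.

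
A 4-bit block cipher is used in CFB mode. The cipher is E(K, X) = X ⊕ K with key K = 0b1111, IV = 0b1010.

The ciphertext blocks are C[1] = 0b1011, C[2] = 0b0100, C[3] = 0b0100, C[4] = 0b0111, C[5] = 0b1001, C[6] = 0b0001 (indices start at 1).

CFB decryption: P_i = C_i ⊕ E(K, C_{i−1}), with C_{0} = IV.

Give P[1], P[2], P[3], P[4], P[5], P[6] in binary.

P[1] = 0b1110, P[2] = 0b0000, P[3] = 0b1111, P[4] = 0b1100, P[5] = 0b0001, P[6] = 0b0111

P[1]: E(K, 0b1010) = 0b0101; 0b1011 ⊕ 0b0101 = 0b1110.
P[2]: E(K, 0b1011) = 0b0100; 0b0100 ⊕ 0b0100 = 0b0000.
P[3]: E(K, 0b0100) = 0b1011; 0b0100 ⊕ 0b1011 = 0b1111.
P[4]: E(K, 0b0100) = 0b1011; 0b0111 ⊕ 0b1011 = 0b1100.
P[5]: E(K, 0b0111) = 0b1000; 0b1001 ⊕ 0b1000 = 0b0001.
P[6]: E(K, 0b1001) = 0b0110; 0b0001 ⊕ 0b0110 = 0b0111.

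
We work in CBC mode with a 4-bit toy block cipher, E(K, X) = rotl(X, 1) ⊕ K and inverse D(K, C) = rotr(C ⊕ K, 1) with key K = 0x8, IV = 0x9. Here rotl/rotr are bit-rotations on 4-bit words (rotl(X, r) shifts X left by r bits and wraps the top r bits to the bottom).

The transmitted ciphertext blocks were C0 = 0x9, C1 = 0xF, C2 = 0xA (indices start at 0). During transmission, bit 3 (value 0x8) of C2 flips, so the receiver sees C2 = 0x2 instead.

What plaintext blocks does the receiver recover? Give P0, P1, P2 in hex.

P0 = 0x1, P1 = 0x2, P2 = 0xA

CBC decryption: P_i = D(K, C_i) ⊕ C_{i−1}, with C_{−1} = IV.
Only C2 changed, to 0x2. In CBC, a change in C_i garbles P_i and flips the same bit in P_{i+1}. Decrypting the received ciphertext:
P0: D(K, 0x9) = 0x8; 0x8 ⊕ 0x9 = 0x1.
P1: D(K, 0xF) = 0xB; 0xB ⊕ 0x9 = 0x2.
P2: D(K, 0x2) = 0x5; 0x5 ⊕ 0xF = 0xA.
Blocks that differ from the original plaintext: P2.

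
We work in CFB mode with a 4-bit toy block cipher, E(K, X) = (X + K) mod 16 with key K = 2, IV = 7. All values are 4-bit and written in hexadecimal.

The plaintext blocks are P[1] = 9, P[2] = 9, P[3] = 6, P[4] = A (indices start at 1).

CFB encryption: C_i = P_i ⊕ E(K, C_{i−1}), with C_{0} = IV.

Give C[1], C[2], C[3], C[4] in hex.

C[1]: E(K, 7) = 9; 9 ⊕ 9 = 0.
C[2]: E(K, 0) = 2; 9 ⊕ 2 = B.
C[3]: E(K, B) = D; 6 ⊕ D = B.
C[4]: E(K, B) = D; A ⊕ D = 7.

C[1] = 0, C[2] = B, C[3] = B, C[4] = 7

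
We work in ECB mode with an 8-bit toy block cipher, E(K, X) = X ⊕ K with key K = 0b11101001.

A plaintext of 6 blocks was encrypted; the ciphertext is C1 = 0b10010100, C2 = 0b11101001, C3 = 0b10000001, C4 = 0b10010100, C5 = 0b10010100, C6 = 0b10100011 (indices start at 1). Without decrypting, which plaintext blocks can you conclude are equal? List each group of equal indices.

P1 = P4 = P5

ECB encrypts each block independently with the same key, so equal ciphertext blocks imply equal plaintext blocks.
C1 = C4 = C5 = 0b10010100, so P1 = P4 = P5.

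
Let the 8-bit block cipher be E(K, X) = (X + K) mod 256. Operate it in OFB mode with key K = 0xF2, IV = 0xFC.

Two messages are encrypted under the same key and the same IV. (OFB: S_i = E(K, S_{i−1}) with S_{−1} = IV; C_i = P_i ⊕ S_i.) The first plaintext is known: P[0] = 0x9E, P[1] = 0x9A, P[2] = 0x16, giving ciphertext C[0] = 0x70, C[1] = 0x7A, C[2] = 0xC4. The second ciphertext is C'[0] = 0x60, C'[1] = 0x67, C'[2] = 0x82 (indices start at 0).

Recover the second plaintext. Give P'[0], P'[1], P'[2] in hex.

In OFB with a reused IV, both messages share the same keystream S_i, so C_i ⊕ C'_i = P_i ⊕ P'_i and thus P'_i = P_i ⊕ C_i ⊕ C'_i.
P'[0]: 0x9E ⊕ 0x70 ⊕ 0x60 = 0x8E.
P'[1]: 0x9A ⊕ 0x7A ⊕ 0x67 = 0x87.
P'[2]: 0x16 ⊕ 0xC4 ⊕ 0x82 = 0x50.

P'[0] = 0x8E, P'[1] = 0x87, P'[2] = 0x50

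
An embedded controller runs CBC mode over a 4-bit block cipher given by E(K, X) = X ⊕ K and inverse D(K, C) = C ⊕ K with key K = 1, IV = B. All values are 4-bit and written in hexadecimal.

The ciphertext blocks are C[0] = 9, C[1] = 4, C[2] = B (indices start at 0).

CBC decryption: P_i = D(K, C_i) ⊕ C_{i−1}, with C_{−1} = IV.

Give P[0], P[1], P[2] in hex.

P[0] = 3, P[1] = C, P[2] = E

P[0]: D(K, 9) = 8; 8 ⊕ B = 3.
P[1]: D(K, 4) = 5; 5 ⊕ 9 = C.
P[2]: D(K, B) = A; A ⊕ 4 = E.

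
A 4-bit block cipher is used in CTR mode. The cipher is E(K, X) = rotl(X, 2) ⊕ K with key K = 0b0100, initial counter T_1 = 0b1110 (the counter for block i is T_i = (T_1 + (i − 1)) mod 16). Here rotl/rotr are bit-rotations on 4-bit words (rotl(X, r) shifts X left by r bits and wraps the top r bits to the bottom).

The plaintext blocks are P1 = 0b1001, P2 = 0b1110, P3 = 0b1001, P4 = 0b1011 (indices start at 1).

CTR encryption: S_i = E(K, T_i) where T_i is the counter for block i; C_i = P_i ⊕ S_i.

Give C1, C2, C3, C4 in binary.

C1: T = 0b1110, S = E(K, T) = 0b1111; 0b1001 ⊕ 0b1111 = 0b0110.
C2: T = 0b1111, S = E(K, T) = 0b1011; 0b1110 ⊕ 0b1011 = 0b0101.
C3: T = 0b0000, S = E(K, T) = 0b0100; 0b1001 ⊕ 0b0100 = 0b1101.
C4: T = 0b0001, S = E(K, T) = 0b0000; 0b1011 ⊕ 0b0000 = 0b1011.

C1 = 0b0110, C2 = 0b0101, C3 = 0b1101, C4 = 0b1011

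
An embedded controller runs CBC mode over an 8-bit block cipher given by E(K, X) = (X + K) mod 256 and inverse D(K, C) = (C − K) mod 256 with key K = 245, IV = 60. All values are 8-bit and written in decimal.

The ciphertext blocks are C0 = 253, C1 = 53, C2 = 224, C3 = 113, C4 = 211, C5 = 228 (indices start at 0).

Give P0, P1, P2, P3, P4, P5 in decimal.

CBC decryption: P_i = D(K, C_i) ⊕ C_{i−1}, with C_{−1} = IV.
P0: D(K, 253) = 8; 8 ⊕ 60 = 52.
P1: D(K, 53) = 64; 64 ⊕ 253 = 189.
P2: D(K, 224) = 235; 235 ⊕ 53 = 222.
P3: D(K, 113) = 124; 124 ⊕ 224 = 156.
P4: D(K, 211) = 222; 222 ⊕ 113 = 175.
P5: D(K, 228) = 239; 239 ⊕ 211 = 60.

P0 = 52, P1 = 189, P2 = 222, P3 = 156, P4 = 175, P5 = 60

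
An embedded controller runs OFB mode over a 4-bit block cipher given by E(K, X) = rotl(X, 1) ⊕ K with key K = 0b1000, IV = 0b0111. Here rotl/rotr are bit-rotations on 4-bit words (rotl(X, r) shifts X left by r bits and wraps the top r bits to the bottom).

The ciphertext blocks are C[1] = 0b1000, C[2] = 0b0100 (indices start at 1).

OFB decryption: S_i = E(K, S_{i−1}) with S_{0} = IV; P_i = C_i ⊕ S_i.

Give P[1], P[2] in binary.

P[1]: S = E(K, 0b0111) = 0b0110; 0b1000 ⊕ 0b0110 = 0b1110.
P[2]: S = E(K, 0b0110) = 0b0100; 0b0100 ⊕ 0b0100 = 0b0000.

P[1] = 0b1110, P[2] = 0b0000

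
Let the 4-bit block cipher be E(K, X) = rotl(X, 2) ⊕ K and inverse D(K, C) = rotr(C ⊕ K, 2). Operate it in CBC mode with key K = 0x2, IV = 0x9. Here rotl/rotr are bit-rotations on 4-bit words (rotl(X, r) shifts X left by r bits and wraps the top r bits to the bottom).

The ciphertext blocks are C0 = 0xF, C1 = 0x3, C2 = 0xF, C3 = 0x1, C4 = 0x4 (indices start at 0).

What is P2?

P2 = 0x4

CBC decryption: P_i = D(K, C_i) ⊕ C_{i−1}, with C_{−1} = IV.
P2: D(K, 0xF) = 0x7; 0x7 ⊕ 0x3 = 0x4.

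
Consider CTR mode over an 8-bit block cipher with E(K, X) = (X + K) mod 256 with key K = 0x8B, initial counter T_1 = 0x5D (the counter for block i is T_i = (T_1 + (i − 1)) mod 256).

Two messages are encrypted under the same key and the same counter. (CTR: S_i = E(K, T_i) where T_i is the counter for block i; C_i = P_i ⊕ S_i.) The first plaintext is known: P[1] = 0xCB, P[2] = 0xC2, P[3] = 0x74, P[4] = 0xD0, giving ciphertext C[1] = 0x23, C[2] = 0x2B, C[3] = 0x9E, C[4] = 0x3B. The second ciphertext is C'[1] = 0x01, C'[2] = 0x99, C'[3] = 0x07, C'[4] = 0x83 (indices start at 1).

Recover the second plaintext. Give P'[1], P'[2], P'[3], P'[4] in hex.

P'[1] = 0xE9, P'[2] = 0x70, P'[3] = 0xED, P'[4] = 0x68

In CTR with a reused counter, both messages share the same keystream S_i, so C_i ⊕ C'_i = P_i ⊕ P'_i and thus P'_i = P_i ⊕ C_i ⊕ C'_i.
P'[1]: 0xCB ⊕ 0x23 ⊕ 0x01 = 0xE9.
P'[2]: 0xC2 ⊕ 0x2B ⊕ 0x99 = 0x70.
P'[3]: 0x74 ⊕ 0x9E ⊕ 0x07 = 0xED.
P'[4]: 0xD0 ⊕ 0x3B ⊕ 0x83 = 0x68.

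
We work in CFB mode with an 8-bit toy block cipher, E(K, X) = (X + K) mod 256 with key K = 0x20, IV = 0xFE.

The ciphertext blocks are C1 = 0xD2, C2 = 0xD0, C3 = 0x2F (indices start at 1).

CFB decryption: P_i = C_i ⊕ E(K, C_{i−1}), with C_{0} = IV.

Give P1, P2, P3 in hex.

P1: E(K, 0xFE) = 0x1E; 0xD2 ⊕ 0x1E = 0xCC.
P2: E(K, 0xD2) = 0xF2; 0xD0 ⊕ 0xF2 = 0x22.
P3: E(K, 0xD0) = 0xF0; 0x2F ⊕ 0xF0 = 0xDF.

P1 = 0xCC, P2 = 0x22, P3 = 0xDF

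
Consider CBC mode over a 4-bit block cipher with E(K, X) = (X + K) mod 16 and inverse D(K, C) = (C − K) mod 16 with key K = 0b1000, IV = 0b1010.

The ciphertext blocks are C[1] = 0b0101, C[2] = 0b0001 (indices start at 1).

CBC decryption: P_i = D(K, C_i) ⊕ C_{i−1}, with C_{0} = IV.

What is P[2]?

P[2] = 0b1100

P[2]: D(K, 0b0001) = 0b1001; 0b1001 ⊕ 0b0101 = 0b1100.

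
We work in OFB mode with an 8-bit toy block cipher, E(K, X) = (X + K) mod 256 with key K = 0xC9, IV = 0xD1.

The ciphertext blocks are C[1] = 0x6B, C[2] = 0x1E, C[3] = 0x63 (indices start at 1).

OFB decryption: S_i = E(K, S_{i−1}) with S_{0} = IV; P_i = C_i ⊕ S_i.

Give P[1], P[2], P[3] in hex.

P[1]: S = E(K, 0xD1) = 0x9A; 0x6B ⊕ 0x9A = 0xF1.
P[2]: S = E(K, 0x9A) = 0x63; 0x1E ⊕ 0x63 = 0x7D.
P[3]: S = E(K, 0x63) = 0x2C; 0x63 ⊕ 0x2C = 0x4F.

P[1] = 0xF1, P[2] = 0x7D, P[3] = 0x4F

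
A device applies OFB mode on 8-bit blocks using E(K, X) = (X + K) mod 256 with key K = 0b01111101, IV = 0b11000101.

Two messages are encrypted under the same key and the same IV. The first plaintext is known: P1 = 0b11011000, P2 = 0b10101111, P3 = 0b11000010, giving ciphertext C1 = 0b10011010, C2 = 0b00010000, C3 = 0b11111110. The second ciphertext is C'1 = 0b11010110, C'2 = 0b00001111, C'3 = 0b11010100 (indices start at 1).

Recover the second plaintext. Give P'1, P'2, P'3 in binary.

In OFB with a reused IV, both messages share the same keystream S_i, so C_i ⊕ C'_i = P_i ⊕ P'_i and thus P'_i = P_i ⊕ C_i ⊕ C'_i.
P'1: 0b11011000 ⊕ 0b10011010 ⊕ 0b11010110 = 0b10010100.
P'2: 0b10101111 ⊕ 0b00010000 ⊕ 0b00001111 = 0b10110000.
P'3: 0b11000010 ⊕ 0b11111110 ⊕ 0b11010100 = 0b11101000.

P'1 = 0b10010100, P'2 = 0b10110000, P'3 = 0b11101000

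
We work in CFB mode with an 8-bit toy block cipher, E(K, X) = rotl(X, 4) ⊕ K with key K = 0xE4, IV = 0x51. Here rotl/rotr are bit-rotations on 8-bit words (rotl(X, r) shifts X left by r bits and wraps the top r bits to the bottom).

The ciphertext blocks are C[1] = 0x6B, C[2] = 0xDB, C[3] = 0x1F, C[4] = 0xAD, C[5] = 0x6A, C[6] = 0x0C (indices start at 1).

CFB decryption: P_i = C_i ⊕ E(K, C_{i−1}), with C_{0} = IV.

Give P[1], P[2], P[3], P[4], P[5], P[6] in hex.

P[1] = 0x9A, P[2] = 0x89, P[3] = 0x46, P[4] = 0xB8, P[5] = 0x54, P[6] = 0x4E

P[1]: E(K, 0x51) = 0xF1; 0x6B ⊕ 0xF1 = 0x9A.
P[2]: E(K, 0x6B) = 0x52; 0xDB ⊕ 0x52 = 0x89.
P[3]: E(K, 0xDB) = 0x59; 0x1F ⊕ 0x59 = 0x46.
P[4]: E(K, 0x1F) = 0x15; 0xAD ⊕ 0x15 = 0xB8.
P[5]: E(K, 0xAD) = 0x3E; 0x6A ⊕ 0x3E = 0x54.
P[6]: E(K, 0x6A) = 0x42; 0x0C ⊕ 0x42 = 0x4E.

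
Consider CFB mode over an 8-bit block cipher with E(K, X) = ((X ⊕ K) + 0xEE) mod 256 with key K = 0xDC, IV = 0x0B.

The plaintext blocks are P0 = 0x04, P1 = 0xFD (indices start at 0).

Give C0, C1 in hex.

CFB encryption: C_i = P_i ⊕ E(K, C_{i−1}), with C_{−1} = IV.
C0: E(K, 0x0B) = 0xC5; 0x04 ⊕ 0xC5 = 0xC1.
C1: E(K, 0xC1) = 0x0B; 0xFD ⊕ 0x0B = 0xF6.

C0 = 0xC1, C1 = 0xF6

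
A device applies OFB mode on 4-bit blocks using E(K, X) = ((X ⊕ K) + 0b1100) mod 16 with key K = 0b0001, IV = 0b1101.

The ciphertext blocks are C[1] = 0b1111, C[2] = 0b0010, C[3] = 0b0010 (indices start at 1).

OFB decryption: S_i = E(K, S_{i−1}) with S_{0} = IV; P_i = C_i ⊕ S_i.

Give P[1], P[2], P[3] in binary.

P[1] = 0b0111, P[2] = 0b0111, P[3] = 0b0010

P[1]: S = E(K, 0b1101) = 0b1000; 0b1111 ⊕ 0b1000 = 0b0111.
P[2]: S = E(K, 0b1000) = 0b0101; 0b0010 ⊕ 0b0101 = 0b0111.
P[3]: S = E(K, 0b0101) = 0b0000; 0b0010 ⊕ 0b0000 = 0b0010.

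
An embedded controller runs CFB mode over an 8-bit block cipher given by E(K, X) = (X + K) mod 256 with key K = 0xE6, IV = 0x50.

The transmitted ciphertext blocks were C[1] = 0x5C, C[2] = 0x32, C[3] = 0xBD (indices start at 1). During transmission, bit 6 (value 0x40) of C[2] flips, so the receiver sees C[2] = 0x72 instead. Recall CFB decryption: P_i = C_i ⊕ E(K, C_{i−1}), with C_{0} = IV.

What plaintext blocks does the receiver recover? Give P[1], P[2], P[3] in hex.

Only C[2] changed, to 0x72. In CFB, a change in C_i flips the same bit in P_i and garbles P_{i+1}. Decrypting the received ciphertext:
P[1]: E(K, 0x50) = 0x36; 0x5C ⊕ 0x36 = 0x6A.
P[2]: E(K, 0x5C) = 0x42; 0x72 ⊕ 0x42 = 0x30.
P[3]: E(K, 0x72) = 0x58; 0xBD ⊕ 0x58 = 0xE5.
Blocks that differ from the original plaintext: P[2], P[3].

P[1] = 0x6A, P[2] = 0x30, P[3] = 0xE5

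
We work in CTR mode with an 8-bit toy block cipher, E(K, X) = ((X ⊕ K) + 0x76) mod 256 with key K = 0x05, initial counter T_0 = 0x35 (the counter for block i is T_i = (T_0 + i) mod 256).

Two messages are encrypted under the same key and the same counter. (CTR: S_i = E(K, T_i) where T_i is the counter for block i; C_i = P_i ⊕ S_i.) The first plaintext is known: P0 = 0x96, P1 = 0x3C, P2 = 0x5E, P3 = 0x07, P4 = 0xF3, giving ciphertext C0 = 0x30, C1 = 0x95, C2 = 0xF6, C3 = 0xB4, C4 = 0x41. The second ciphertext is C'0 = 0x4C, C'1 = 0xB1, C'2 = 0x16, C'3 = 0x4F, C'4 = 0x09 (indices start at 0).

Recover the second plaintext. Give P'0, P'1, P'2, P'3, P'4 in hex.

In CTR with a reused counter, both messages share the same keystream S_i, so C_i ⊕ C'_i = P_i ⊕ P'_i and thus P'_i = P_i ⊕ C_i ⊕ C'_i.
P'0: 0x96 ⊕ 0x30 ⊕ 0x4C = 0xEA.
P'1: 0x3C ⊕ 0x95 ⊕ 0xB1 = 0x18.
P'2: 0x5E ⊕ 0xF6 ⊕ 0x16 = 0xBE.
P'3: 0x07 ⊕ 0xB4 ⊕ 0x4F = 0xFC.
P'4: 0xF3 ⊕ 0x41 ⊕ 0x09 = 0xBB.

P'0 = 0xEA, P'1 = 0x18, P'2 = 0xBE, P'3 = 0xFC, P'4 = 0xBB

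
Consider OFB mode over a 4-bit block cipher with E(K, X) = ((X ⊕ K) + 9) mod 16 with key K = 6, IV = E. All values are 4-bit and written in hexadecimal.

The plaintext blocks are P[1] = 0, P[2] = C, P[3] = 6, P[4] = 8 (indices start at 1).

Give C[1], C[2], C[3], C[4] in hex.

C[1] = 1, C[2] = C, C[3] = 9, C[4] = A

OFB encryption: S_i = E(K, S_{i−1}) with S_{0} = IV; C_i = P_i ⊕ S_i.
C[1]: S = E(K, E) = 1; 0 ⊕ 1 = 1.
C[2]: S = E(K, 1) = 0; C ⊕ 0 = C.
C[3]: S = E(K, 0) = F; 6 ⊕ F = 9.
C[4]: S = E(K, F) = 2; 8 ⊕ 2 = A.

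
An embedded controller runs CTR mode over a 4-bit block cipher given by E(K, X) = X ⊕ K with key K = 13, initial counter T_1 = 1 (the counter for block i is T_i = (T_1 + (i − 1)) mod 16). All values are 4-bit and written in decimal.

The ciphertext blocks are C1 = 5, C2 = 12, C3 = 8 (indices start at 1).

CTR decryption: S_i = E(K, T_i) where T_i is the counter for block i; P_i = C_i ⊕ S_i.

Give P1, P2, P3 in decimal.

P1: T = 1, S = E(K, T) = 12; 5 ⊕ 12 = 9.
P2: T = 2, S = E(K, T) = 15; 12 ⊕ 15 = 3.
P3: T = 3, S = E(K, T) = 14; 8 ⊕ 14 = 6.

P1 = 9, P2 = 3, P3 = 6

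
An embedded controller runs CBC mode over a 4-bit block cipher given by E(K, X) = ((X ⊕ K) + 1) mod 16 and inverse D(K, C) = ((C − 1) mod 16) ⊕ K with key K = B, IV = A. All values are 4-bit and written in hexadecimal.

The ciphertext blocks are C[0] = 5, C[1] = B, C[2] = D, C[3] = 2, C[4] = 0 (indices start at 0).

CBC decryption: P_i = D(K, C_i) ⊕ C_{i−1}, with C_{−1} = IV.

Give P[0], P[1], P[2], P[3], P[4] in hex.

P[0]: D(K, 5) = F; F ⊕ A = 5.
P[1]: D(K, B) = 1; 1 ⊕ 5 = 4.
P[2]: D(K, D) = 7; 7 ⊕ B = C.
P[3]: D(K, 2) = A; A ⊕ D = 7.
P[4]: D(K, 0) = 4; 4 ⊕ 2 = 6.

P[0] = 5, P[1] = 4, P[2] = C, P[3] = 7, P[4] = 6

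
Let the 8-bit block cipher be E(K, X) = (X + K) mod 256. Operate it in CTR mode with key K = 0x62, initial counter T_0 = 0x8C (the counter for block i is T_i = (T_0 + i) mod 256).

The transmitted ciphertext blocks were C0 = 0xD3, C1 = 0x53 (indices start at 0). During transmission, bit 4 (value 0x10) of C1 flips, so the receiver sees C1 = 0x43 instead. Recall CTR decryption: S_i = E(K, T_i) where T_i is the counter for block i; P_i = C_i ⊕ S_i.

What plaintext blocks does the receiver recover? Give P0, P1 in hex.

P0 = 0x3D, P1 = 0xAC

Only C1 changed, to 0x43. In CTR, a change in C_i flips the same bit in P_i only; the keystream is unaffected. Decrypting the received ciphertext:
P0: T = 0x8C, S = E(K, T) = 0xEE; 0xD3 ⊕ 0xEE = 0x3D.
P1: T = 0x8D, S = E(K, T) = 0xEF; 0x43 ⊕ 0xEF = 0xAC.
Blocks that differ from the original plaintext: P1.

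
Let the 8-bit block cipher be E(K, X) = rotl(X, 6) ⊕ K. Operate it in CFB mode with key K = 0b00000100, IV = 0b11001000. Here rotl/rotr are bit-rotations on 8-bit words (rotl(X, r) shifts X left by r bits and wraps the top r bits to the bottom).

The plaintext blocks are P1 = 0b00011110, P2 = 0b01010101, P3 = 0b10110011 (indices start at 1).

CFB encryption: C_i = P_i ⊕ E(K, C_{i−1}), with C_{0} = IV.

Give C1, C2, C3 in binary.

C1: E(K, 0b11001000) = 0b00110110; 0b00011110 ⊕ 0b00110110 = 0b00101000.
C2: E(K, 0b00101000) = 0b00001110; 0b01010101 ⊕ 0b00001110 = 0b01011011.
C3: E(K, 0b01011011) = 0b11010010; 0b10110011 ⊕ 0b11010010 = 0b01100001.

C1 = 0b00101000, C2 = 0b01011011, C3 = 0b01100001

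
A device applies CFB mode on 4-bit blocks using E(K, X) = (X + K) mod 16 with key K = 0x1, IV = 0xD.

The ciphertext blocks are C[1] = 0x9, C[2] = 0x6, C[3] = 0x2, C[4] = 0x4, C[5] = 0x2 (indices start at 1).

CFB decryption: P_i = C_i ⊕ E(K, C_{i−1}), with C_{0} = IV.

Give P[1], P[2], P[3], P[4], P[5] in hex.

P[1]: E(K, 0xD) = 0xE; 0x9 ⊕ 0xE = 0x7.
P[2]: E(K, 0x9) = 0xA; 0x6 ⊕ 0xA = 0xC.
P[3]: E(K, 0x6) = 0x7; 0x2 ⊕ 0x7 = 0x5.
P[4]: E(K, 0x2) = 0x3; 0x4 ⊕ 0x3 = 0x7.
P[5]: E(K, 0x4) = 0x5; 0x2 ⊕ 0x5 = 0x7.

P[1] = 0x7, P[2] = 0xC, P[3] = 0x5, P[4] = 0x7, P[5] = 0x7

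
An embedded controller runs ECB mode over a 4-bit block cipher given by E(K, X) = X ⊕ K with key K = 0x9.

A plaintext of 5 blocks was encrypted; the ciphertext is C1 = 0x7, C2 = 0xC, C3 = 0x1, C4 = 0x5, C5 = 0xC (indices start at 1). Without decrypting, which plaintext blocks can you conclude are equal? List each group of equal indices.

P2 = P5

ECB encrypts each block independently with the same key, so equal ciphertext blocks imply equal plaintext blocks.
C2 = C5 = 0xC, so P2 = P5.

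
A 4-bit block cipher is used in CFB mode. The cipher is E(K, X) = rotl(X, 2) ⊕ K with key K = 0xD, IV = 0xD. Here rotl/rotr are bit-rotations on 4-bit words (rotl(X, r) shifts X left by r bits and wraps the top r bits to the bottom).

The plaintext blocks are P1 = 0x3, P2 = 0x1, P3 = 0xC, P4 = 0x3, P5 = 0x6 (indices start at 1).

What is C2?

C2 = 0xA

CFB encryption: C_i = P_i ⊕ E(K, C_{i−1}), with C_{0} = IV.
C1: E(K, 0xD) = 0xA; 0x3 ⊕ 0xA = 0x9.
C2: E(K, 0x9) = 0xB; 0x1 ⊕ 0xB = 0xA.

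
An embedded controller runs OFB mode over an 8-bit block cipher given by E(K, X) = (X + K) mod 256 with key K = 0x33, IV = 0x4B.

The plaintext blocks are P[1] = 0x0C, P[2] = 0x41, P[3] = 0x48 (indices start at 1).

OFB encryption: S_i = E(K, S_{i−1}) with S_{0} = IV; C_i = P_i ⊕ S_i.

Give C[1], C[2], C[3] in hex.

C[1] = 0x72, C[2] = 0xF0, C[3] = 0xAC

C[1]: S = E(K, 0x4B) = 0x7E; 0x0C ⊕ 0x7E = 0x72.
C[2]: S = E(K, 0x7E) = 0xB1; 0x41 ⊕ 0xB1 = 0xF0.
C[3]: S = E(K, 0xB1) = 0xE4; 0x48 ⊕ 0xE4 = 0xAC.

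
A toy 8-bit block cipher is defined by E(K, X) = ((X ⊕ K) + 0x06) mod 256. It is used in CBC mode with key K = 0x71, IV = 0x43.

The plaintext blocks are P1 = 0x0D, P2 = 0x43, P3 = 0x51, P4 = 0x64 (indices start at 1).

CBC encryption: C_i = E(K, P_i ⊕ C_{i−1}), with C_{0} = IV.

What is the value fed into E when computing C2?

C1: P1 ⊕ 0x43 = 0x4E; E(K, 0x4E) = 0x45.
C2: P2 ⊕ 0x45 = 0x06; E(K, 0x06) = 0x7D.
So the input to E for block 2 is 0x06.

0x06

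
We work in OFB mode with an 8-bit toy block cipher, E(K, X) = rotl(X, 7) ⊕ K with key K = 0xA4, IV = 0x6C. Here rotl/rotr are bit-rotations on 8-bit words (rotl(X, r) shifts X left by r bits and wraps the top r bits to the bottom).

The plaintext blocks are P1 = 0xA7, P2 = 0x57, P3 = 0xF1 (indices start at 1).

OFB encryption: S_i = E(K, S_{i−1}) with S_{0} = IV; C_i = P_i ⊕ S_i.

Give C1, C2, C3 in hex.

C1 = 0x35, C2 = 0xBA, C3 = 0xA3

C1: S = E(K, 0x6C) = 0x92; 0xA7 ⊕ 0x92 = 0x35.
C2: S = E(K, 0x92) = 0xED; 0x57 ⊕ 0xED = 0xBA.
C3: S = E(K, 0xED) = 0x52; 0xF1 ⊕ 0x52 = 0xA3.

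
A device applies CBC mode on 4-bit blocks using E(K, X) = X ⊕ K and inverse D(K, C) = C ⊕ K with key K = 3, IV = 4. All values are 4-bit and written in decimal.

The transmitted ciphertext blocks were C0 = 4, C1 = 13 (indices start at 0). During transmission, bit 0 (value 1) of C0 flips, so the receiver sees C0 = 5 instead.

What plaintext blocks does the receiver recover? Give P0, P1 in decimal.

P0 = 2, P1 = 11

CBC decryption: P_i = D(K, C_i) ⊕ C_{i−1}, with C_{−1} = IV.
Only C0 changed, to 5. In CBC, a change in C_i garbles P_i and flips the same bit in P_{i+1}. Decrypting the received ciphertext:
P0: D(K, 5) = 6; 6 ⊕ 4 = 2.
P1: D(K, 13) = 14; 14 ⊕ 5 = 11.
Blocks that differ from the original plaintext: P0, P1.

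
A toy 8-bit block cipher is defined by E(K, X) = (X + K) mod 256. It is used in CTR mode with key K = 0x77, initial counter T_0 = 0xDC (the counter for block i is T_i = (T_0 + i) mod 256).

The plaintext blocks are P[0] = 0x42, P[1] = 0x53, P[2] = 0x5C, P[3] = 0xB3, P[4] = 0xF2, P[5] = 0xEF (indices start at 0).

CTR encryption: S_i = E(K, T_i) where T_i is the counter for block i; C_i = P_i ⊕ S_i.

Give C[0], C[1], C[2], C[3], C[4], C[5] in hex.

C[0]: T = 0xDC, S = E(K, T) = 0x53; 0x42 ⊕ 0x53 = 0x11.
C[1]: T = 0xDD, S = E(K, T) = 0x54; 0x53 ⊕ 0x54 = 0x07.
C[2]: T = 0xDE, S = E(K, T) = 0x55; 0x5C ⊕ 0x55 = 0x09.
C[3]: T = 0xDF, S = E(K, T) = 0x56; 0xB3 ⊕ 0x56 = 0xE5.
C[4]: T = 0xE0, S = E(K, T) = 0x57; 0xF2 ⊕ 0x57 = 0xA5.
C[5]: T = 0xE1, S = E(K, T) = 0x58; 0xEF ⊕ 0x58 = 0xB7.

C[0] = 0x11, C[1] = 0x07, C[2] = 0x09, C[3] = 0xE5, C[4] = 0xA5, C[5] = 0xB7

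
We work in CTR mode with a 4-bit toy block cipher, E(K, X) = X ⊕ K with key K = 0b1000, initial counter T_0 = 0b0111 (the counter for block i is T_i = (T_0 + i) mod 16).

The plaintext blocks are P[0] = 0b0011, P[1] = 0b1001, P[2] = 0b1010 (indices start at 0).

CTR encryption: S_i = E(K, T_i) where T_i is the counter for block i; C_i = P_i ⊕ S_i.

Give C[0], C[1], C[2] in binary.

C[0]: T = 0b0111, S = E(K, T) = 0b1111; 0b0011 ⊕ 0b1111 = 0b1100.
C[1]: T = 0b1000, S = E(K, T) = 0b0000; 0b1001 ⊕ 0b0000 = 0b1001.
C[2]: T = 0b1001, S = E(K, T) = 0b0001; 0b1010 ⊕ 0b0001 = 0b1011.

C[0] = 0b1100, C[1] = 0b1001, C[2] = 0b1011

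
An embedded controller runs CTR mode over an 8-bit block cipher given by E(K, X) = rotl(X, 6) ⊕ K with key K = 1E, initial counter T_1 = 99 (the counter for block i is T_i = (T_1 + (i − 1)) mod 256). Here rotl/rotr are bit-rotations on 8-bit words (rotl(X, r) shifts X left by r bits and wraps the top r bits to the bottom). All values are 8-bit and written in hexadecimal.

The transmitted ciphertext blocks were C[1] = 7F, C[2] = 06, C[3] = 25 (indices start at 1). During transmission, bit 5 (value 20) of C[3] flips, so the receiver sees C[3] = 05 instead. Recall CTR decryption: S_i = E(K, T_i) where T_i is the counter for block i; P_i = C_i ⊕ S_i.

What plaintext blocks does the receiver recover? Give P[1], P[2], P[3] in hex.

P[1] = 07, P[2] = BE, P[3] = FD

Only C[3] changed, to 05. In CTR, a change in C_i flips the same bit in P_i only; the keystream is unaffected. Decrypting the received ciphertext:
P[1]: T = 99, S = E(K, T) = 78; 7F ⊕ 78 = 07.
P[2]: T = 9A, S = E(K, T) = B8; 06 ⊕ B8 = BE.
P[3]: T = 9B, S = E(K, T) = F8; 05 ⊕ F8 = FD.
Blocks that differ from the original plaintext: P[3].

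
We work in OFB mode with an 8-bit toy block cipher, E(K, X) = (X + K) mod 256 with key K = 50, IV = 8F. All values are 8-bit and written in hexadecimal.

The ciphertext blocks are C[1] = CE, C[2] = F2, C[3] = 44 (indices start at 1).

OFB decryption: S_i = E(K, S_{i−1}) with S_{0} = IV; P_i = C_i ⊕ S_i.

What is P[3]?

P[1]: S = E(K, 8F) = DF; CE ⊕ DF = 11.
P[2]: S = E(K, DF) = 2F; F2 ⊕ 2F = DD.
P[3]: S = E(K, 2F) = 7F; 44 ⊕ 7F = 3B.

P[3] = 3B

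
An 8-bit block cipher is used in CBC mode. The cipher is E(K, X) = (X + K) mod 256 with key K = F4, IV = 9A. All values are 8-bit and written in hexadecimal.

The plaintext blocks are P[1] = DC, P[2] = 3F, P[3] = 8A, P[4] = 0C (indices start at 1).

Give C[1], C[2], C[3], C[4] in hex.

CBC encryption: C_i = E(K, P_i ⊕ C_{i−1}), with C_{0} = IV.
C[1]: P[1] ⊕ 9A = 46; E(K, 46) = 3A.
C[2]: P[2] ⊕ 3A = 05; E(K, 05) = F9.
C[3]: P[3] ⊕ F9 = 73; E(K, 73) = 67.
C[4]: P[4] ⊕ 67 = 6B; E(K, 6B) = 5F.

C[1] = 3A, C[2] = F9, C[3] = 67, C[4] = 5F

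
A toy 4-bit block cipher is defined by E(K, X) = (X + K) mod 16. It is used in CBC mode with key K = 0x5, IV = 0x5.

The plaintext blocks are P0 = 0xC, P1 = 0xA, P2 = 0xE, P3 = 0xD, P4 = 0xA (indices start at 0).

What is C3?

CBC encryption: C_i = E(K, P_i ⊕ C_{i−1}), with C_{−1} = IV.
C0: P0 ⊕ 0x5 = 0x9; E(K, 0x9) = 0xE.
C1: P1 ⊕ 0xE = 0x4; E(K, 0x4) = 0x9.
C2: P2 ⊕ 0x9 = 0x7; E(K, 0x7) = 0xC.
C3: P3 ⊕ 0xC = 0x1; E(K, 0x1) = 0x6.

C3 = 0x6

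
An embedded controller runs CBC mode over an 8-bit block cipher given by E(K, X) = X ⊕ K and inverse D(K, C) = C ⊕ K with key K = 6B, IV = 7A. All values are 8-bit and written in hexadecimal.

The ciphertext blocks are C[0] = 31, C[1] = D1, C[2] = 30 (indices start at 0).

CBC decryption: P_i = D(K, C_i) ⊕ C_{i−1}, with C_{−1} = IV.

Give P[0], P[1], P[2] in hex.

P[0] = 20, P[1] = 8B, P[2] = 8A

P[0]: D(K, 31) = 5A; 5A ⊕ 7A = 20.
P[1]: D(K, D1) = BA; BA ⊕ 31 = 8B.
P[2]: D(K, 30) = 5B; 5B ⊕ D1 = 8A.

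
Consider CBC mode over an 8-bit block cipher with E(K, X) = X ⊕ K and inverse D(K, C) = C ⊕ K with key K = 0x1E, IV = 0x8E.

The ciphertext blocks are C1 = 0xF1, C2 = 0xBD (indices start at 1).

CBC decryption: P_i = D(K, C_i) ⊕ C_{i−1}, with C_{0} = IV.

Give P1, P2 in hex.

P1 = 0x61, P2 = 0x52

P1: D(K, 0xF1) = 0xEF; 0xEF ⊕ 0x8E = 0x61.
P2: D(K, 0xBD) = 0xA3; 0xA3 ⊕ 0xF1 = 0x52.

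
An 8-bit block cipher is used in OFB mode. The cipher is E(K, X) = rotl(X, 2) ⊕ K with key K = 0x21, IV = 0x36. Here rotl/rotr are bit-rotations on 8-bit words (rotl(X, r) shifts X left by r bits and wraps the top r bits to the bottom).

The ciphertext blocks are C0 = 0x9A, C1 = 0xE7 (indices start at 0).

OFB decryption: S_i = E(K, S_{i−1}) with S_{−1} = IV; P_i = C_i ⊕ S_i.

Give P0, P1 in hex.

P0: S = E(K, 0x36) = 0xF9; 0x9A ⊕ 0xF9 = 0x63.
P1: S = E(K, 0xF9) = 0xC6; 0xE7 ⊕ 0xC6 = 0x21.

P0 = 0x63, P1 = 0x21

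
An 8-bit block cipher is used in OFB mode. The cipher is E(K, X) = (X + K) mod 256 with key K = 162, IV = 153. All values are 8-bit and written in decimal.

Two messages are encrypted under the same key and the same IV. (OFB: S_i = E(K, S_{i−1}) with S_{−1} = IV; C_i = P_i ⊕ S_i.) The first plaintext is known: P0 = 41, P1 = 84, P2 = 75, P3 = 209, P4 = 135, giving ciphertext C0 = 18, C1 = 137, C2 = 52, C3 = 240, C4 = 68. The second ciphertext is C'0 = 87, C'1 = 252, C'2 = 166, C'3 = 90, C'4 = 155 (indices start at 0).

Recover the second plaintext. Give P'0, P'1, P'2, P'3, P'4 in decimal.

P'0 = 108, P'1 = 33, P'2 = 217, P'3 = 123, P'4 = 88

In OFB with a reused IV, both messages share the same keystream S_i, so C_i ⊕ C'_i = P_i ⊕ P'_i and thus P'_i = P_i ⊕ C_i ⊕ C'_i.
P'0: 41 ⊕ 18 ⊕ 87 = 108.
P'1: 84 ⊕ 137 ⊕ 252 = 33.
P'2: 75 ⊕ 52 ⊕ 166 = 217.
P'3: 209 ⊕ 240 ⊕ 90 = 123.
P'4: 135 ⊕ 68 ⊕ 155 = 88.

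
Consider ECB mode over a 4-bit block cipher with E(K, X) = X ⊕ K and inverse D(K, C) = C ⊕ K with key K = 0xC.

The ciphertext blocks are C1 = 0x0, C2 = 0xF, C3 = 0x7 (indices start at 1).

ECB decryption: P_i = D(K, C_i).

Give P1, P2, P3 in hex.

P1 = 0xC, P2 = 0x3, P3 = 0xB

P1: D(K, 0x0) = 0xC.
P2: D(K, 0xF) = 0x3.
P3: D(K, 0x7) = 0xB.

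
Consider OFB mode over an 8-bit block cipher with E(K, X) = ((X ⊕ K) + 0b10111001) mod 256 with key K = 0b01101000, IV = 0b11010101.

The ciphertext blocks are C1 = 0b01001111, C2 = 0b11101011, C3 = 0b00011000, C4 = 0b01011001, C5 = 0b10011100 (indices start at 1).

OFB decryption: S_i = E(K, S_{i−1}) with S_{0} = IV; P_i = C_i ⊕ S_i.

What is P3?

P1: S = E(K, 0b11010101) = 0b01110110; 0b01001111 ⊕ 0b01110110 = 0b00111001.
P2: S = E(K, 0b01110110) = 0b11010111; 0b11101011 ⊕ 0b11010111 = 0b00111100.
P3: S = E(K, 0b11010111) = 0b01111000; 0b00011000 ⊕ 0b01111000 = 0b01100000.

P3 = 0b01100000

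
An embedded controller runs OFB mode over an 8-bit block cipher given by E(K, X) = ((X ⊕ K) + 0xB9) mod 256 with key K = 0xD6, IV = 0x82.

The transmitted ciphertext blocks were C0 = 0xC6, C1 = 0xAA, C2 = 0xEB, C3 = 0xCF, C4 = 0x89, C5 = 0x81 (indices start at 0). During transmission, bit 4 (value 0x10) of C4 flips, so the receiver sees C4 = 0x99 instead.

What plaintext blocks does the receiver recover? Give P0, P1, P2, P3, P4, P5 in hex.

OFB decryption: S_i = E(K, S_{i−1}) with S_{−1} = IV; P_i = C_i ⊕ S_i.
Only C4 changed, to 0x99. In OFB, a change in C_i flips the same bit in P_i only; the keystream is unaffected. Decrypting the received ciphertext:
P0: S = E(K, 0x82) = 0x0D; 0xC6 ⊕ 0x0D = 0xCB.
P1: S = E(K, 0x0D) = 0x94; 0xAA ⊕ 0x94 = 0x3E.
P2: S = E(K, 0x94) = 0xFB; 0xEB ⊕ 0xFB = 0x10.
P3: S = E(K, 0xFB) = 0xE6; 0xCF ⊕ 0xE6 = 0x29.
P4: S = E(K, 0xE6) = 0xE9; 0x99 ⊕ 0xE9 = 0x70.
P5: S = E(K, 0xE9) = 0xF8; 0x81 ⊕ 0xF8 = 0x79.
Blocks that differ from the original plaintext: P4.

P0 = 0xCB, P1 = 0x3E, P2 = 0x10, P3 = 0x29, P4 = 0x70, P5 = 0x79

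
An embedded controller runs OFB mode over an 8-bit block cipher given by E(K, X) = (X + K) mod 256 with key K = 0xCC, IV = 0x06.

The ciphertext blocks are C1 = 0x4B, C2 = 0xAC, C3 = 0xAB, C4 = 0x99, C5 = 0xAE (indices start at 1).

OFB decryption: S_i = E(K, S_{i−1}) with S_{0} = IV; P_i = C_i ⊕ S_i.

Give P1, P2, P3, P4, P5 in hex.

P1: S = E(K, 0x06) = 0xD2; 0x4B ⊕ 0xD2 = 0x99.
P2: S = E(K, 0xD2) = 0x9E; 0xAC ⊕ 0x9E = 0x32.
P3: S = E(K, 0x9E) = 0x6A; 0xAB ⊕ 0x6A = 0xC1.
P4: S = E(K, 0x6A) = 0x36; 0x99 ⊕ 0x36 = 0xAF.
P5: S = E(K, 0x36) = 0x02; 0xAE ⊕ 0x02 = 0xAC.

P1 = 0x99, P2 = 0x32, P3 = 0xC1, P4 = 0xAF, P5 = 0xAC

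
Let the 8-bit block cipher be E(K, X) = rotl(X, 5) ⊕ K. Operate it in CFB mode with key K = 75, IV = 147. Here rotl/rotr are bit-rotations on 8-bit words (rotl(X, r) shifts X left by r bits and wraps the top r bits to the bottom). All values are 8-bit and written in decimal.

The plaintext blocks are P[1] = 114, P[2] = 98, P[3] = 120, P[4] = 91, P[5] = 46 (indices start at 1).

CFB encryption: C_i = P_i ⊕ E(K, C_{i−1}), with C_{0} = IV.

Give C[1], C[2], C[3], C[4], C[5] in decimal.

C[1] = 75, C[2] = 64, C[3] = 59, C[4] = 119, C[5] = 139

C[1]: E(K, 147) = 57; 114 ⊕ 57 = 75.
C[2]: E(K, 75) = 34; 98 ⊕ 34 = 64.
C[3]: E(K, 64) = 67; 120 ⊕ 67 = 59.
C[4]: E(K, 59) = 44; 91 ⊕ 44 = 119.
C[5]: E(K, 119) = 165; 46 ⊕ 165 = 139.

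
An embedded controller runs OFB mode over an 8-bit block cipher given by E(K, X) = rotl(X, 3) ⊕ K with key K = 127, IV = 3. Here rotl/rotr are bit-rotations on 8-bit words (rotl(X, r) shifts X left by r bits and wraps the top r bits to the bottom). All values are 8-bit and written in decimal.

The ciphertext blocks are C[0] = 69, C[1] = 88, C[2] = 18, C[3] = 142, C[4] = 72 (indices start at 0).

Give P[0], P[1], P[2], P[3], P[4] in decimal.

P[0] = 34, P[1] = 28, P[2] = 79, P[3] = 27, P[4] = 155

OFB decryption: S_i = E(K, S_{i−1}) with S_{−1} = IV; P_i = C_i ⊕ S_i.
P[0]: S = E(K, 3) = 103; 69 ⊕ 103 = 34.
P[1]: S = E(K, 103) = 68; 88 ⊕ 68 = 28.
P[2]: S = E(K, 68) = 93; 18 ⊕ 93 = 79.
P[3]: S = E(K, 93) = 149; 142 ⊕ 149 = 27.
P[4]: S = E(K, 149) = 211; 72 ⊕ 211 = 155.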